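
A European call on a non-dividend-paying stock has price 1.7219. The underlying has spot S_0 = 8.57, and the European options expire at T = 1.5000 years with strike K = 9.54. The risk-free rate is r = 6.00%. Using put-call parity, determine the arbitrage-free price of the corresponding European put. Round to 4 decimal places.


Answer: Put price = 1.8708

Derivation:
Put-call parity: C - P = S_0 * exp(-qT) - K * exp(-rT).
S_0 * exp(-qT) = 8.5700 * 1.00000000 = 8.57000000
K * exp(-rT) = 9.5400 * 0.91393119 = 8.71890351
P = C - S*exp(-qT) + K*exp(-rT)
P = 1.7219 - 8.57000000 + 8.71890351 = 1.8708


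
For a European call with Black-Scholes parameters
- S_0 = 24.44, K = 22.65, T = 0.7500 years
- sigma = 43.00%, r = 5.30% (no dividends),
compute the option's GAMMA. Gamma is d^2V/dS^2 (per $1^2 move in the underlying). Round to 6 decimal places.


d1 = 0.4971892993; d2 = 0.1247983756
phi(d1) = 0.3525590571; exp(-qT) = 1.0000000000; exp(-rT) = 0.9610296665
Gamma = exp(-qT) * phi(d1) / (S * sigma * sqrt(T)) = 1.0000000000 * 0.3525590571 / (24.4400 * 0.4300 * 0.8660254038) = 0.038737

Answer: Gamma = 0.038737


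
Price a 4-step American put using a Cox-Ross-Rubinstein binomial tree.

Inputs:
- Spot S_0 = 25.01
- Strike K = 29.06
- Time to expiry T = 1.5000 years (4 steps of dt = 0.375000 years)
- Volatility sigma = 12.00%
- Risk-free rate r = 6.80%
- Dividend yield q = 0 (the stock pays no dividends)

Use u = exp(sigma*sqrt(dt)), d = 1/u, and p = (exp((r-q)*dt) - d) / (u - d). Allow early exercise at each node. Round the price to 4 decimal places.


dt = T/N = 0.375000
u = exp(sigma*sqrt(dt)) = 1.076252; d = 1/u = 0.929150
p = (exp((r-q)*dt) - d) / (u - d) = 0.657216
Discount per step: exp(-r*dt) = 0.974822
Stock lattice S(k, i) with i counting down-moves:
  k=0: S(0,0) = 25.0100
  k=1: S(1,0) = 26.9171; S(1,1) = 23.2381
  k=2: S(2,0) = 28.9695; S(2,1) = 25.0100; S(2,2) = 21.5916
  k=3: S(3,0) = 31.1785; S(3,1) = 26.9171; S(3,2) = 23.2381; S(3,3) = 20.0619
  k=4: S(4,0) = 33.5560; S(4,1) = 28.9695; S(4,2) = 25.0100; S(4,3) = 21.5916; S(4,4) = 18.6405
Terminal payoffs V(N, i) = max(K - S_T, 0):
  V(4,0) = 0.000000; V(4,1) = 0.090454; V(4,2) = 4.050000; V(4,3) = 7.468357; V(4,4) = 10.419494
Backward induction: V(k, i) = exp(-r*dt) * [p * V(k+1, i) + (1-p) * V(k+1, i+1)]; then take max(V_cont, immediate exercise) for American.
  V(3,0) = exp(-r*dt) * [p*0.000000 + (1-p)*0.090454] = 0.030226; exercise = 0.000000; V(3,0) = max -> 0.030226
  V(3,1) = exp(-r*dt) * [p*0.090454 + (1-p)*4.050000] = 1.411274; exercise = 2.142936; V(3,1) = max -> 2.142936
  V(3,2) = exp(-r*dt) * [p*4.050000 + (1-p)*7.468357] = 5.090288; exercise = 5.821949; V(3,2) = max -> 5.821949
  V(3,3) = exp(-r*dt) * [p*7.468357 + (1-p)*10.419494] = 8.266455; exercise = 8.998117; V(3,3) = max -> 8.998117
  V(2,0) = exp(-r*dt) * [p*0.030226 + (1-p)*2.142936] = 0.735435; exercise = 0.090454; V(2,0) = max -> 0.735435
  V(2,1) = exp(-r*dt) * [p*2.142936 + (1-p)*5.821949] = 3.318338; exercise = 4.050000; V(2,1) = max -> 4.050000
  V(2,2) = exp(-r*dt) * [p*5.821949 + (1-p)*8.998117] = 6.736695; exercise = 7.468357; V(2,2) = max -> 7.468357
  V(1,0) = exp(-r*dt) * [p*0.735435 + (1-p)*4.050000] = 1.824493; exercise = 2.142936; V(1,0) = max -> 2.142936
  V(1,1) = exp(-r*dt) * [p*4.050000 + (1-p)*7.468357] = 5.090288; exercise = 5.821949; V(1,1) = max -> 5.821949
  V(0,0) = exp(-r*dt) * [p*2.142936 + (1-p)*5.821949] = 3.318338; exercise = 4.050000; V(0,0) = max -> 4.050000

Answer: Price = V(0,0) = 4.0500


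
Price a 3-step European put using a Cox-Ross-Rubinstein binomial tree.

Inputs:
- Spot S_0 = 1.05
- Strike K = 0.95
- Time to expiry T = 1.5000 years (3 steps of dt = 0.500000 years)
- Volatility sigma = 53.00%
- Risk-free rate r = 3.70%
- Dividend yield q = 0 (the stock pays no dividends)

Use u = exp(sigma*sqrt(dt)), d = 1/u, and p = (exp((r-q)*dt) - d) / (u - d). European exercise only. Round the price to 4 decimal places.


dt = T/N = 0.500000
u = exp(sigma*sqrt(dt)) = 1.454652; d = 1/u = 0.687450
p = (exp((r-q)*dt) - d) / (u - d) = 0.431728
Discount per step: exp(-r*dt) = 0.981670
Stock lattice S(k, i) with i counting down-moves:
  k=0: S(0,0) = 1.0500
  k=1: S(1,0) = 1.5274; S(1,1) = 0.7218
  k=2: S(2,0) = 2.2218; S(2,1) = 1.0500; S(2,2) = 0.4962
  k=3: S(3,0) = 3.2320; S(3,1) = 1.5274; S(3,2) = 0.7218; S(3,3) = 0.3411
Terminal payoffs V(N, i) = max(K - S_T, 0):
  V(3,0) = 0.000000; V(3,1) = 0.000000; V(3,2) = 0.228178; V(3,3) = 0.608876
Backward induction: V(k, i) = exp(-r*dt) * [p * V(k+1, i) + (1-p) * V(k+1, i+1)].
  V(2,0) = exp(-r*dt) * [p*0.000000 + (1-p)*0.000000] = 0.000000
  V(2,1) = exp(-r*dt) * [p*0.000000 + (1-p)*0.228178] = 0.127290
  V(2,2) = exp(-r*dt) * [p*0.228178 + (1-p)*0.608876] = 0.436370
  V(1,0) = exp(-r*dt) * [p*0.000000 + (1-p)*0.127290] = 0.071010
  V(1,1) = exp(-r*dt) * [p*0.127290 + (1-p)*0.436370] = 0.297379
  V(0,0) = exp(-r*dt) * [p*0.071010 + (1-p)*0.297379] = 0.195990

Answer: Price = V(0,0) = 0.1960


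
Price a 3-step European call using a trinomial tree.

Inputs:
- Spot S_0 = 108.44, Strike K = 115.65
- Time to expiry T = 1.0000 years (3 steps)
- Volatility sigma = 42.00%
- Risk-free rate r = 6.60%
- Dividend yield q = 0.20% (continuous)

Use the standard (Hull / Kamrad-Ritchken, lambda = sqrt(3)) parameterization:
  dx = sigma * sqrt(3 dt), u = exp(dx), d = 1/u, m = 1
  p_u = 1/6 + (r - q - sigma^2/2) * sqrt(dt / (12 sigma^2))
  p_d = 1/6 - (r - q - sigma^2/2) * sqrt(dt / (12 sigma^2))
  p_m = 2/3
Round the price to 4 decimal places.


Answer: Price = V(0,0) = 17.5132

Derivation:
dt = T/N = 0.333333; dx = sigma*sqrt(3*dt) = 0.420000
u = exp(dx) = 1.521962; d = 1/u = 0.657047
p_u = 0.157063, p_m = 0.666667, p_d = 0.176270
Discount per step: exp(-r*dt) = 0.978240
Stock lattice S(k, j) with j the centered position index:
  k=0: S(0,+0) = 108.4400
  k=1: S(1,-1) = 71.2502; S(1,+0) = 108.4400; S(1,+1) = 165.0415
  k=2: S(2,-2) = 46.8147; S(2,-1) = 71.2502; S(2,+0) = 108.4400; S(2,+1) = 165.0415; S(2,+2) = 251.1868
  k=3: S(3,-3) = 30.7594; S(3,-2) = 46.8147; S(3,-1) = 71.2502; S(3,+0) = 108.4400; S(3,+1) = 165.0415; S(3,+2) = 251.1868; S(3,+3) = 382.2967
Terminal payoffs V(N, j) = max(S_T - K, 0):
  V(3,-3) = 0.000000; V(3,-2) = 0.000000; V(3,-1) = 0.000000; V(3,+0) = 0.000000; V(3,+1) = 49.391511; V(3,+2) = 135.536835; V(3,+3) = 266.646706
Backward induction: V(k, j) = exp(-r*dt) * [p_u * V(k+1, j+1) + p_m * V(k+1, j) + p_d * V(k+1, j-1)]
  V(2,-2) = exp(-r*dt) * [p_u*0.000000 + p_m*0.000000 + p_d*0.000000] = 0.000000
  V(2,-1) = exp(-r*dt) * [p_u*0.000000 + p_m*0.000000 + p_d*0.000000] = 0.000000
  V(2,+0) = exp(-r*dt) * [p_u*49.391511 + p_m*0.000000 + p_d*0.000000] = 7.588800
  V(2,+1) = exp(-r*dt) * [p_u*135.536835 + p_m*49.391511 + p_d*0.000000] = 53.035845
  V(2,+2) = exp(-r*dt) * [p_u*266.646706 + p_m*135.536835 + p_d*49.391511] = 137.877666
  V(1,-1) = exp(-r*dt) * [p_u*7.588800 + p_m*0.000000 + p_d*0.000000] = 1.165987
  V(1,+0) = exp(-r*dt) * [p_u*53.035845 + p_m*7.588800 + p_d*0.000000] = 13.097849
  V(1,+1) = exp(-r*dt) * [p_u*137.877666 + p_m*53.035845 + p_d*7.588800] = 57.080762
  V(0,+0) = exp(-r*dt) * [p_u*57.080762 + p_m*13.097849 + p_d*1.165987] = 17.513172


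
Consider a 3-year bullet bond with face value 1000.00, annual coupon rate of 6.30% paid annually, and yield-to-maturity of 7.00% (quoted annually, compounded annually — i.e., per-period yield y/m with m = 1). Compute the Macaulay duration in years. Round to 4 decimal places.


Coupon per period c = face * coupon_rate / m = 63.000000
Periods per year m = 1; per-period yield y/m = 0.070000
Number of cashflows N = 3
Cashflows (t years, CF_t, discount factor 1/(1+y/m)^(m*t), PV):
  t = 1.0000: CF_t = 63.000000, DF = 0.934579, PV = 58.878505
  t = 2.0000: CF_t = 63.000000, DF = 0.873439, PV = 55.026640
  t = 3.0000: CF_t = 1063.000000, DF = 0.816298, PV = 867.724643
Price P = sum_t PV_t = 981.629788
Macaulay numerator sum_t t * PV_t:
  t * PV_t at t = 1.0000: 58.878505
  t * PV_t at t = 2.0000: 110.053280
  t * PV_t at t = 3.0000: 2603.173929
Macaulay duration D = (sum_t t * PV_t) / P = 2772.105714 / 981.629788 = 2.823983

Answer: Macaulay duration = 2.8240 years


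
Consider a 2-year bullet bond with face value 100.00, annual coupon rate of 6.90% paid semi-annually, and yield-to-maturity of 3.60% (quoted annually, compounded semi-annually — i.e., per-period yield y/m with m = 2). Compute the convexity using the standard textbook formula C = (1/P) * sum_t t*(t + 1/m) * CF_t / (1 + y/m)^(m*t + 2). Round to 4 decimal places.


Coupon per period c = face * coupon_rate / m = 3.450000
Periods per year m = 2; per-period yield y/m = 0.018000
Number of cashflows N = 4
Cashflows (t years, CF_t, discount factor 1/(1+y/m)^(m*t), PV):
  t = 0.5000: CF_t = 3.450000, DF = 0.982318, PV = 3.388998
  t = 1.0000: CF_t = 3.450000, DF = 0.964949, PV = 3.329075
  t = 1.5000: CF_t = 3.450000, DF = 0.947887, PV = 3.270211
  t = 2.0000: CF_t = 103.450000, DF = 0.931127, PV = 96.325081
Price P = sum_t PV_t = 106.313365
Convexity numerator sum_t t*(t + 1/m) * CF_t / (1+y/m)^(m*t + 2):
  t = 0.5000: term = 1.635105
  t = 1.0000: term = 4.818582
  t = 1.5000: term = 9.466762
  t = 2.0000: term = 464.744043
Convexity = (1/P) * sum = 480.664492 / 106.313365 = 4.521205

Answer: Convexity = 4.5212


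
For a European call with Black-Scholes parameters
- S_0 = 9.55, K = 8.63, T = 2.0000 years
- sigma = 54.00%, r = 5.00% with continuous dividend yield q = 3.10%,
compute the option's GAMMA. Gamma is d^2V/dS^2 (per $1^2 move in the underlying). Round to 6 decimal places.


d1 = 0.5642406348; d2 = -0.1994346889
phi(d1) = 0.3402337900; exp(-qT) = 0.9398828868; exp(-rT) = 0.9048374180
Gamma = exp(-qT) * phi(d1) / (S * sigma * sqrt(T)) = 0.9398828868 * 0.3402337900 / (9.5500 * 0.5400 * 1.4142135624) = 0.043847

Answer: Gamma = 0.043847


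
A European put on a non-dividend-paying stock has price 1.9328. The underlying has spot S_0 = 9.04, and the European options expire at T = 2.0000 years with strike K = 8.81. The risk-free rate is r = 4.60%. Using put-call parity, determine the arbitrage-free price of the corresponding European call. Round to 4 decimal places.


Put-call parity: C - P = S_0 * exp(-qT) - K * exp(-rT).
S_0 * exp(-qT) = 9.0400 * 1.00000000 = 9.04000000
K * exp(-rT) = 8.8100 * 0.91210515 = 8.03564637
C = P + S*exp(-qT) - K*exp(-rT)
C = 1.9328 + 9.04000000 - 8.03564637 = 2.9372

Answer: Call price = 2.9372


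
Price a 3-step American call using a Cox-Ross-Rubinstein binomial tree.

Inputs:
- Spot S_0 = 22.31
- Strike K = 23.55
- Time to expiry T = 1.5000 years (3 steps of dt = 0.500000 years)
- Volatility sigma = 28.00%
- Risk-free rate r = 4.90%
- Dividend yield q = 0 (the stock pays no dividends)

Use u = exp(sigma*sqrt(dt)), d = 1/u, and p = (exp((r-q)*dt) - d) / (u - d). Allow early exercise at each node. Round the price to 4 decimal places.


dt = T/N = 0.500000
u = exp(sigma*sqrt(dt)) = 1.218950; d = 1/u = 0.820378
p = (exp((r-q)*dt) - d) / (u - d) = 0.512892
Discount per step: exp(-r*dt) = 0.975798
Stock lattice S(k, i) with i counting down-moves:
  k=0: S(0,0) = 22.3100
  k=1: S(1,0) = 27.1948; S(1,1) = 18.3026
  k=2: S(2,0) = 33.1491; S(2,1) = 22.3100; S(2,2) = 15.0151
  k=3: S(3,0) = 40.4071; S(3,1) = 27.1948; S(3,2) = 18.3026; S(3,3) = 12.3180
Terminal payoffs V(N, i) = max(S_T - K, 0):
  V(3,0) = 16.857067; V(3,1) = 3.644776; V(3,2) = 0.000000; V(3,3) = 0.000000
Backward induction: V(k, i) = exp(-r*dt) * [p * V(k+1, i) + (1-p) * V(k+1, i+1)]; then take max(V_cont, immediate exercise) for American.
  V(2,0) = exp(-r*dt) * [p*16.857067 + (1-p)*3.644776] = 10.169039; exercise = 9.599075; V(2,0) = max -> 10.169039
  V(2,1) = exp(-r*dt) * [p*3.644776 + (1-p)*0.000000] = 1.824134; exercise = 0.000000; V(2,1) = max -> 1.824134
  V(2,2) = exp(-r*dt) * [p*0.000000 + (1-p)*0.000000] = 0.000000; exercise = 0.000000; V(2,2) = max -> 0.000000
  V(1,0) = exp(-r*dt) * [p*10.169039 + (1-p)*1.824134] = 5.956436; exercise = 3.644776; V(1,0) = max -> 5.956436
  V(1,1) = exp(-r*dt) * [p*1.824134 + (1-p)*0.000000] = 0.912941; exercise = 0.000000; V(1,1) = max -> 0.912941
  V(0,0) = exp(-r*dt) * [p*5.956436 + (1-p)*0.912941] = 3.415009; exercise = 0.000000; V(0,0) = max -> 3.415009

Answer: Price = V(0,0) = 3.4150


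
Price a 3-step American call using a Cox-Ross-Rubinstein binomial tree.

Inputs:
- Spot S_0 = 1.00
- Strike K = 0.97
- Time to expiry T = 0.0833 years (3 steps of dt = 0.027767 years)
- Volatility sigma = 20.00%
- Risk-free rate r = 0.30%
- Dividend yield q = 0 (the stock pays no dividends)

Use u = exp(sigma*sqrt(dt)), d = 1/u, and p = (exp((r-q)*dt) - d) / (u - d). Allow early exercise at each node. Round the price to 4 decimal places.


dt = T/N = 0.027767
u = exp(sigma*sqrt(dt)) = 1.033888; d = 1/u = 0.967223
p = (exp((r-q)*dt) - d) / (u - d) = 0.492919
Discount per step: exp(-r*dt) = 0.999917
Stock lattice S(k, i) with i counting down-moves:
  k=0: S(0,0) = 1.0000
  k=1: S(1,0) = 1.0339; S(1,1) = 0.9672
  k=2: S(2,0) = 1.0689; S(2,1) = 1.0000; S(2,2) = 0.9355
  k=3: S(3,0) = 1.1051; S(3,1) = 1.0339; S(3,2) = 0.9672; S(3,3) = 0.9049
Terminal payoffs V(N, i) = max(S_T - K, 0):
  V(3,0) = 0.135149; V(3,1) = 0.063888; V(3,2) = 0.000000; V(3,3) = 0.000000
Backward induction: V(k, i) = exp(-r*dt) * [p * V(k+1, i) + (1-p) * V(k+1, i+1)]; then take max(V_cont, immediate exercise) for American.
  V(2,0) = exp(-r*dt) * [p*0.135149 + (1-p)*0.063888] = 0.099006; exercise = 0.098925; V(2,0) = max -> 0.099006
  V(2,1) = exp(-r*dt) * [p*0.063888 + (1-p)*0.000000] = 0.031489; exercise = 0.030000; V(2,1) = max -> 0.031489
  V(2,2) = exp(-r*dt) * [p*0.000000 + (1-p)*0.000000] = 0.000000; exercise = 0.000000; V(2,2) = max -> 0.000000
  V(1,0) = exp(-r*dt) * [p*0.099006 + (1-p)*0.031489] = 0.064764; exercise = 0.063888; V(1,0) = max -> 0.064764
  V(1,1) = exp(-r*dt) * [p*0.031489 + (1-p)*0.000000] = 0.015520; exercise = 0.000000; V(1,1) = max -> 0.015520
  V(0,0) = exp(-r*dt) * [p*0.064764 + (1-p)*0.015520] = 0.039790; exercise = 0.030000; V(0,0) = max -> 0.039790

Answer: Price = V(0,0) = 0.0398


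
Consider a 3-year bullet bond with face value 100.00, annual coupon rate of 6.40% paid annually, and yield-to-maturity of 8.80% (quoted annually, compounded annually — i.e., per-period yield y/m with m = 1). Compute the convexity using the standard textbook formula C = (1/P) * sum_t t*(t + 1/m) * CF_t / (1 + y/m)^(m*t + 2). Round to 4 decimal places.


Coupon per period c = face * coupon_rate / m = 6.400000
Periods per year m = 1; per-period yield y/m = 0.088000
Number of cashflows N = 3
Cashflows (t years, CF_t, discount factor 1/(1+y/m)^(m*t), PV):
  t = 1.0000: CF_t = 6.400000, DF = 0.919118, PV = 5.882353
  t = 2.0000: CF_t = 6.400000, DF = 0.844777, PV = 5.406574
  t = 3.0000: CF_t = 106.400000, DF = 0.776450, PV = 82.614246
Price P = sum_t PV_t = 93.903173
Convexity numerator sum_t t*(t + 1/m) * CF_t / (1+y/m)^(m*t + 2):
  t = 1.0000: term = 9.938556
  t = 2.0000: term = 27.404106
  t = 3.0000: term = 837.487623
Convexity = (1/P) * sum = 874.830285 / 93.903173 = 9.316302

Answer: Convexity = 9.3163


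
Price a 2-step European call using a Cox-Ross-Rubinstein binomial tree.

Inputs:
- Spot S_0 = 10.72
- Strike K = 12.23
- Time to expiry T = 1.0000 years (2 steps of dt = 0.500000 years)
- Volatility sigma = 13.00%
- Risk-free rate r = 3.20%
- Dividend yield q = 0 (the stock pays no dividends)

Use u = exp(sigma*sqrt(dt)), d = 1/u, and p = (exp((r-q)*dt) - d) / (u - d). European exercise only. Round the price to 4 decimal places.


Answer: Price = V(0,0) = 0.2018

Derivation:
dt = T/N = 0.500000
u = exp(sigma*sqrt(dt)) = 1.096281; d = 1/u = 0.912175
p = (exp((r-q)*dt) - d) / (u - d) = 0.564640
Discount per step: exp(-r*dt) = 0.984127
Stock lattice S(k, i) with i counting down-moves:
  k=0: S(0,0) = 10.7200
  k=1: S(1,0) = 11.7521; S(1,1) = 9.7785
  k=2: S(2,0) = 12.8836; S(2,1) = 10.7200; S(2,2) = 8.9197
Terminal payoffs V(N, i) = max(S_T - K, 0):
  V(2,0) = 0.653648; V(2,1) = 0.000000; V(2,2) = 0.000000
Backward induction: V(k, i) = exp(-r*dt) * [p * V(k+1, i) + (1-p) * V(k+1, i+1)].
  V(1,0) = exp(-r*dt) * [p*0.653648 + (1-p)*0.000000] = 0.363218
  V(1,1) = exp(-r*dt) * [p*0.000000 + (1-p)*0.000000] = 0.000000
  V(0,0) = exp(-r*dt) * [p*0.363218 + (1-p)*0.000000] = 0.201832


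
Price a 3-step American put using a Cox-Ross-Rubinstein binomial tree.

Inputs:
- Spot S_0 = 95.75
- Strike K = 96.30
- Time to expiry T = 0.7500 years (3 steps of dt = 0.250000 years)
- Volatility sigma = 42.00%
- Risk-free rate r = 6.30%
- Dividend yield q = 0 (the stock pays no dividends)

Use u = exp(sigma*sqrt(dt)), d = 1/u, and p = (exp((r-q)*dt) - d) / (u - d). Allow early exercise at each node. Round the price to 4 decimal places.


Answer: Price = V(0,0) = 13.1574

Derivation:
dt = T/N = 0.250000
u = exp(sigma*sqrt(dt)) = 1.233678; d = 1/u = 0.810584
p = (exp((r-q)*dt) - d) / (u - d) = 0.485213
Discount per step: exp(-r*dt) = 0.984373
Stock lattice S(k, i) with i counting down-moves:
  k=0: S(0,0) = 95.7500
  k=1: S(1,0) = 118.1247; S(1,1) = 77.6134
  k=2: S(2,0) = 145.7278; S(2,1) = 95.7500; S(2,2) = 62.9122
  k=3: S(3,0) = 179.7812; S(3,1) = 118.1247; S(3,2) = 77.6134; S(3,3) = 50.9957
Terminal payoffs V(N, i) = max(K - S_T, 0):
  V(3,0) = 0.000000; V(3,1) = 0.000000; V(3,2) = 18.686558; V(3,3) = 45.304335
Backward induction: V(k, i) = exp(-r*dt) * [p * V(k+1, i) + (1-p) * V(k+1, i+1)]; then take max(V_cont, immediate exercise) for American.
  V(2,0) = exp(-r*dt) * [p*0.000000 + (1-p)*0.000000] = 0.000000; exercise = 0.000000; V(2,0) = max -> 0.000000
  V(2,1) = exp(-r*dt) * [p*0.000000 + (1-p)*18.686558] = 9.469283; exercise = 0.550000; V(2,1) = max -> 9.469283
  V(2,2) = exp(-r*dt) * [p*18.686558 + (1-p)*45.304335] = 31.882924; exercise = 33.387767; V(2,2) = max -> 33.387767
  V(1,0) = exp(-r*dt) * [p*0.000000 + (1-p)*9.469283] = 4.798493; exercise = 0.000000; V(1,0) = max -> 4.798493
  V(1,1) = exp(-r*dt) * [p*9.469283 + (1-p)*33.387767] = 21.441836; exercise = 18.686558; V(1,1) = max -> 21.441836
  V(0,0) = exp(-r*dt) * [p*4.798493 + (1-p)*21.441836] = 13.157407; exercise = 0.550000; V(0,0) = max -> 13.157407


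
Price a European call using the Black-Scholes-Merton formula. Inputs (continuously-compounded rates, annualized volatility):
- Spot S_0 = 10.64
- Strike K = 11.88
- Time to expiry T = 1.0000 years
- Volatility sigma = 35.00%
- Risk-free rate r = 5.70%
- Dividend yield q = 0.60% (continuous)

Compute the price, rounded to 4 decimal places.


d1 = (ln(S/K) + (r - q + 0.5*sigma^2) * T) / (sigma * sqrt(T)) = 0.00575477
d2 = d1 - sigma * sqrt(T) = -0.34424523
exp(-rT) = 0.94459407; exp(-qT) = 0.99401796
C = S_0 * exp(-qT) * N(d1) - K * exp(-rT) * N(d2)
N(d1) = 0.50229581; N(d2) = 0.36533094
C = 10.6400 * 0.99401796 * 0.50229581 - 11.8800 * 0.94459407 * 0.36533094 = 1.2128

Answer: Price = 1.2128


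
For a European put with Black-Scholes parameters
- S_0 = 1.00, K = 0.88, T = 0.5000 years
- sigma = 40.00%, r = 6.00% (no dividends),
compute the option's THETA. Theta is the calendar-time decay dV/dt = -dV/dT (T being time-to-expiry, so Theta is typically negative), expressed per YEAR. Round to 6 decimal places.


Answer: Theta = -0.071009

Derivation:
d1 = 0.6994465927; d2 = 0.4166038802
phi(d1) = 0.3123748715; exp(-qT) = 1.0000000000; exp(-rT) = 0.9704455335
Theta = -S*exp(-qT)*phi(d1)*sigma/(2*sqrt(T)) + r*K*exp(-rT)*N(-d2) - q*S*exp(-qT)*N(-d1)
N(-d1) = 0.2421364893; N(-d2) = 0.3384840854; sqrt(T) = 0.7071067812
Term 1 = -1.0000 * 1.0000000000 * 0.3123748715 * 0.4000 / (2 * 0.7071067812) = -0.0883529560
Term 2 = 0.0600 * 0.8800 * 0.9704455335 * 0.3384840854 = 0.0173437635
Term 3 = 0 (no dividend yield, q = 0)
Theta = -0.0883529560 + (0.0173437635) + (0.0000000000) = -0.071009


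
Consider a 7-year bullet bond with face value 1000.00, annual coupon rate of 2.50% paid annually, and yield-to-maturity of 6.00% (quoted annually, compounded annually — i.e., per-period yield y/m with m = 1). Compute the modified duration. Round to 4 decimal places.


Coupon per period c = face * coupon_rate / m = 25.000000
Periods per year m = 1; per-period yield y/m = 0.060000
Number of cashflows N = 7
Cashflows (t years, CF_t, discount factor 1/(1+y/m)^(m*t), PV):
  t = 1.0000: CF_t = 25.000000, DF = 0.943396, PV = 23.584906
  t = 2.0000: CF_t = 25.000000, DF = 0.889996, PV = 22.249911
  t = 3.0000: CF_t = 25.000000, DF = 0.839619, PV = 20.990482
  t = 4.0000: CF_t = 25.000000, DF = 0.792094, PV = 19.802342
  t = 5.0000: CF_t = 25.000000, DF = 0.747258, PV = 18.681454
  t = 6.0000: CF_t = 25.000000, DF = 0.704961, PV = 17.624014
  t = 7.0000: CF_t = 1025.000000, DF = 0.665057, PV = 681.683541
Price P = sum_t PV_t = 804.616650
First compute Macaulay numerator sum_t t * PV_t:
  t * PV_t at t = 1.0000: 23.584906
  t * PV_t at t = 2.0000: 44.499822
  t * PV_t at t = 3.0000: 62.971446
  t * PV_t at t = 4.0000: 79.209366
  t * PV_t at t = 5.0000: 93.407272
  t * PV_t at t = 6.0000: 105.744081
  t * PV_t at t = 7.0000: 4771.784790
Macaulay duration D = 5181.201683 / 804.616650 = 6.439342
Modified duration = D / (1 + y/m) = 6.439342 / (1 + 0.060000) = 6.074851

Answer: Modified duration = 6.0749


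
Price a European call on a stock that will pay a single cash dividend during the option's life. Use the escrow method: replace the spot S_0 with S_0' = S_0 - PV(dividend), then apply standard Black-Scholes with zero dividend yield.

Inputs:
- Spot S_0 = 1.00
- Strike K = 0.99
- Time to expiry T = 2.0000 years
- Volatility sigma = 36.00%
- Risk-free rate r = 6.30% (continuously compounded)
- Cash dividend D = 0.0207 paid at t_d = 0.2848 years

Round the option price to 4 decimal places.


Answer: Price = 0.2442

Derivation:
PV(D) = D * exp(-r * t_d) = 0.0207 * 0.98221761 = 0.02033190
S_0' = S_0 - PV(D) = 1.0000 - 0.02033190 = 0.97966810
d1 = (ln(S_0'/K) + (r + sigma^2/2)*T) / (sigma*sqrt(T)) = 0.48143933
d2 = d1 - sigma*sqrt(T) = -0.02767755
exp(-rT) = 0.88161485
N(d1) = 0.68489786; N(d2) = 0.48895967
C = S_0' * N(d1) - K * exp(-rT) * N(d2) = 0.97966810 * 0.68489786 - 0.9900 * 0.88161485 * 0.48895967 = 0.2442


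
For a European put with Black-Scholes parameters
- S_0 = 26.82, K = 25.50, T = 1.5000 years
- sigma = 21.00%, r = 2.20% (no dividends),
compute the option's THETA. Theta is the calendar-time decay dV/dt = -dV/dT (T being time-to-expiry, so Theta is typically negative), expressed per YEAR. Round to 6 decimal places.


d1 = 0.4531339291; d2 = 0.1959375061
phi(d1) = 0.3600171132; exp(-qT) = 1.0000000000; exp(-rT) = 0.9675385596
Theta = -S*exp(-qT)*phi(d1)*sigma/(2*sqrt(T)) + r*K*exp(-rT)*N(-d2) - q*S*exp(-qT)*N(-d1)
N(-d1) = 0.3252261525; N(-d2) = 0.4223295403; sqrt(T) = 1.2247448714
Term 1 = -26.8200 * 1.0000000000 * 0.3600171132 * 0.2100 / (2 * 1.2247448714) = -0.8278003167
Term 2 = 0.0220 * 25.5000 * 0.9675385596 * 0.4223295403 = 0.2292358846
Term 3 = 0 (no dividend yield, q = 0)
Theta = -0.8278003167 + (0.2292358846) + (0.0000000000) = -0.598564

Answer: Theta = -0.598564


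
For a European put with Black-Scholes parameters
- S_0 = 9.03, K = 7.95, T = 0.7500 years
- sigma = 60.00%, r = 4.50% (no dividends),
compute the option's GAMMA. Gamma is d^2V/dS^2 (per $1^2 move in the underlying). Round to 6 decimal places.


Answer: Gamma = 0.072279

Derivation:
d1 = 0.5699032951; d2 = 0.0502880528
phi(d1) = 0.3391430053; exp(-qT) = 1.0000000000; exp(-rT) = 0.9668131777
Gamma = exp(-qT) * phi(d1) / (S * sigma * sqrt(T)) = 1.0000000000 * 0.3391430053 / (9.0300 * 0.6000 * 0.8660254038) = 0.072279


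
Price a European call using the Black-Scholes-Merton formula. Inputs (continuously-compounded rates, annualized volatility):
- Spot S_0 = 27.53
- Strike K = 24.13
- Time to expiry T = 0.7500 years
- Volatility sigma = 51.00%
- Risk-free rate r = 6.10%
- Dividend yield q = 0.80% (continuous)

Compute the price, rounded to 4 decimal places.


d1 = (ln(S/K) + (r - q + 0.5*sigma^2) * T) / (sigma * sqrt(T)) = 0.60929232
d2 = d1 - sigma * sqrt(T) = 0.16761936
exp(-rT) = 0.95528075; exp(-qT) = 0.99401796
C = S_0 * exp(-qT) * N(d1) - K * exp(-rT) * N(d2)
N(d1) = 0.72883465; N(d2) = 0.56655863
C = 27.5300 * 0.99401796 * 0.72883465 - 24.1300 * 0.95528075 * 0.56655863 = 6.8851

Answer: Price = 6.8851


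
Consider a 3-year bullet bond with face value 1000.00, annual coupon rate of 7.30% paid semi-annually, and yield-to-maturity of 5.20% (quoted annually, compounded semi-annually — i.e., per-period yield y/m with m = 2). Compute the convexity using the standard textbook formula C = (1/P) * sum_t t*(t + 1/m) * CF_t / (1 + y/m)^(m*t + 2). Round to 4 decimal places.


Coupon per period c = face * coupon_rate / m = 36.500000
Periods per year m = 2; per-period yield y/m = 0.026000
Number of cashflows N = 6
Cashflows (t years, CF_t, discount factor 1/(1+y/m)^(m*t), PV):
  t = 0.5000: CF_t = 36.500000, DF = 0.974659, PV = 35.575049
  t = 1.0000: CF_t = 36.500000, DF = 0.949960, PV = 34.673537
  t = 1.5000: CF_t = 36.500000, DF = 0.925887, PV = 33.794870
  t = 2.0000: CF_t = 36.500000, DF = 0.902424, PV = 32.938470
  t = 2.5000: CF_t = 36.500000, DF = 0.879555, PV = 32.103772
  t = 3.0000: CF_t = 1036.500000, DF = 0.857266, PV = 888.556691
Price P = sum_t PV_t = 1057.642389
Convexity numerator sum_t t*(t + 1/m) * CF_t / (1+y/m)^(m*t + 2):
  t = 0.5000: term = 16.897435
  t = 1.0000: term = 49.407705
  t = 1.5000: term = 96.311316
  t = 2.0000: term = 156.451130
  t = 2.5000: term = 228.729722
  t = 3.0000: term = 8862.978980
Convexity = (1/P) * sum = 9410.776287 / 1057.642389 = 8.897881

Answer: Convexity = 8.8979


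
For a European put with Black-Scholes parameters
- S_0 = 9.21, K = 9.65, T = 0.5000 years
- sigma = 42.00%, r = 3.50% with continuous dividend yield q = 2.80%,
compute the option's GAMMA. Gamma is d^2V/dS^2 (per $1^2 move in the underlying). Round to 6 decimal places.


Answer: Gamma = 0.143825

Derivation:
d1 = 0.0031379881; d2 = -0.2938468600
phi(d1) = 0.3989403162; exp(-qT) = 0.9860975443; exp(-rT) = 0.9826522357
Gamma = exp(-qT) * phi(d1) / (S * sigma * sqrt(T)) = 0.9860975443 * 0.3989403162 / (9.2100 * 0.4200 * 0.7071067812) = 0.143825


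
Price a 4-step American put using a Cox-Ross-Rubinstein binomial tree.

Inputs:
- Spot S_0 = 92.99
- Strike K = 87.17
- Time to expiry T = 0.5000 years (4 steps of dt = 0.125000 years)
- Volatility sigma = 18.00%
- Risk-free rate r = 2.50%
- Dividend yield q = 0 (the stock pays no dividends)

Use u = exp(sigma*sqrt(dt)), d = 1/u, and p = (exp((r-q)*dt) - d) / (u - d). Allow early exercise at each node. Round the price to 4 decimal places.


Answer: Price = V(0,0) = 2.1614

Derivation:
dt = T/N = 0.125000
u = exp(sigma*sqrt(dt)) = 1.065708; d = 1/u = 0.938343
p = (exp((r-q)*dt) - d) / (u - d) = 0.508670
Discount per step: exp(-r*dt) = 0.996880
Stock lattice S(k, i) with i counting down-moves:
  k=0: S(0,0) = 92.9900
  k=1: S(1,0) = 99.1002; S(1,1) = 87.2565
  k=2: S(2,0) = 105.6119; S(2,1) = 92.9900; S(2,2) = 81.8766
  k=3: S(3,0) = 112.5515; S(3,1) = 99.1002; S(3,2) = 87.2565; S(3,3) = 76.8283
  k=4: S(4,0) = 119.9471; S(4,1) = 105.6119; S(4,2) = 92.9900; S(4,3) = 81.8766; S(4,4) = 72.0913
Terminal payoffs V(N, i) = max(K - S_T, 0):
  V(4,0) = 0.000000; V(4,1) = 0.000000; V(4,2) = 0.000000; V(4,3) = 5.293441; V(4,4) = 15.078689
Backward induction: V(k, i) = exp(-r*dt) * [p * V(k+1, i) + (1-p) * V(k+1, i+1)]; then take max(V_cont, immediate exercise) for American.
  V(3,0) = exp(-r*dt) * [p*0.000000 + (1-p)*0.000000] = 0.000000; exercise = 0.000000; V(3,0) = max -> 0.000000
  V(3,1) = exp(-r*dt) * [p*0.000000 + (1-p)*0.000000] = 0.000000; exercise = 0.000000; V(3,1) = max -> 0.000000
  V(3,2) = exp(-r*dt) * [p*0.000000 + (1-p)*5.293441] = 2.592713; exercise = 0.000000; V(3,2) = max -> 2.592713
  V(3,3) = exp(-r*dt) * [p*5.293441 + (1-p)*15.078689] = 10.069714; exercise = 10.341695; V(3,3) = max -> 10.341695
  V(2,0) = exp(-r*dt) * [p*0.000000 + (1-p)*0.000000] = 0.000000; exercise = 0.000000; V(2,0) = max -> 0.000000
  V(2,1) = exp(-r*dt) * [p*0.000000 + (1-p)*2.592713] = 1.269904; exercise = 0.000000; V(2,1) = max -> 1.269904
  V(2,2) = exp(-r*dt) * [p*2.592713 + (1-p)*10.341695] = 6.380055; exercise = 5.293441; V(2,2) = max -> 6.380055
  V(1,0) = exp(-r*dt) * [p*0.000000 + (1-p)*1.269904] = 0.621996; exercise = 0.000000; V(1,0) = max -> 0.621996
  V(1,1) = exp(-r*dt) * [p*1.269904 + (1-p)*6.380055] = 3.768880; exercise = 0.000000; V(1,1) = max -> 3.768880
  V(0,0) = exp(-r*dt) * [p*0.621996 + (1-p)*3.768880] = 2.161391; exercise = 0.000000; V(0,0) = max -> 2.161391


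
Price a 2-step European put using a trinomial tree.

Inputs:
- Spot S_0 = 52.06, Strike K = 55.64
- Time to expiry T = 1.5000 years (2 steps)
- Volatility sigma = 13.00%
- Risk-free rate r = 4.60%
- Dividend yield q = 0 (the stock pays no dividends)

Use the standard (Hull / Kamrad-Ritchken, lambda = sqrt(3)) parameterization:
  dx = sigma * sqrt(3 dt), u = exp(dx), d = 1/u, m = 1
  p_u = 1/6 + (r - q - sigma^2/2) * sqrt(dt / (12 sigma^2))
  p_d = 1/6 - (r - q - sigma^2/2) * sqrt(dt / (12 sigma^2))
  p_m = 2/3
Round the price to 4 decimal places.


Answer: Price = V(0,0) = 3.3105

Derivation:
dt = T/N = 0.750000; dx = sigma*sqrt(3*dt) = 0.195000
u = exp(dx) = 1.215311; d = 1/u = 0.822835
p_u = 0.238878, p_m = 0.666667, p_d = 0.094455
Discount per step: exp(-r*dt) = 0.966088
Stock lattice S(k, j) with j the centered position index:
  k=0: S(0,+0) = 52.0600
  k=1: S(1,-1) = 42.8368; S(1,+0) = 52.0600; S(1,+1) = 63.2691
  k=2: S(2,-2) = 35.2476; S(2,-1) = 42.8368; S(2,+0) = 52.0600; S(2,+1) = 63.2691; S(2,+2) = 76.8916
Terminal payoffs V(N, j) = max(K - S_T, 0):
  V(2,-2) = 20.392419; V(2,-1) = 12.803228; V(2,+0) = 3.580000; V(2,+1) = 0.000000; V(2,+2) = 0.000000
Backward induction: V(k, j) = exp(-r*dt) * [p_u * V(k+1, j+1) + p_m * V(k+1, j) + p_d * V(k+1, j-1)]
  V(1,-1) = exp(-r*dt) * [p_u*3.580000 + p_m*12.803228 + p_d*20.392419] = 10.933065
  V(1,+0) = exp(-r*dt) * [p_u*0.000000 + p_m*3.580000 + p_d*12.803228] = 3.474051
  V(1,+1) = exp(-r*dt) * [p_u*0.000000 + p_m*0.000000 + p_d*3.580000] = 0.326682
  V(0,+0) = exp(-r*dt) * [p_u*0.326682 + p_m*3.474051 + p_d*10.933065] = 3.310548


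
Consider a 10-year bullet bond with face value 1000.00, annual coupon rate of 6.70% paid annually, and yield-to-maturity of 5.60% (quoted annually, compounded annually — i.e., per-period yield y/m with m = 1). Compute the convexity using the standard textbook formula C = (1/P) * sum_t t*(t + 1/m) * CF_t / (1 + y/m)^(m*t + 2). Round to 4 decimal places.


Coupon per period c = face * coupon_rate / m = 67.000000
Periods per year m = 1; per-period yield y/m = 0.056000
Number of cashflows N = 10
Cashflows (t years, CF_t, discount factor 1/(1+y/m)^(m*t), PV):
  t = 1.0000: CF_t = 67.000000, DF = 0.946970, PV = 63.446970
  t = 2.0000: CF_t = 67.000000, DF = 0.896752, PV = 60.082358
  t = 3.0000: CF_t = 67.000000, DF = 0.849197, PV = 56.896172
  t = 4.0000: CF_t = 67.000000, DF = 0.804163, PV = 53.878951
  t = 5.0000: CF_t = 67.000000, DF = 0.761518, PV = 51.021734
  t = 6.0000: CF_t = 67.000000, DF = 0.721135, PV = 48.316036
  t = 7.0000: CF_t = 67.000000, DF = 0.682893, PV = 45.753822
  t = 8.0000: CF_t = 67.000000, DF = 0.646679, PV = 43.327483
  t = 9.0000: CF_t = 67.000000, DF = 0.612385, PV = 41.029813
  t = 10.0000: CF_t = 1067.000000, DF = 0.579910, PV = 618.764284
Price P = sum_t PV_t = 1082.517621
Convexity numerator sum_t t*(t + 1/m) * CF_t / (1+y/m)^(m*t + 2):
  t = 1.0000: term = 113.792344
  t = 2.0000: term = 323.273705
  t = 3.0000: term = 612.260804
  t = 4.0000: term = 966.320714
  t = 5.0000: term = 1372.614651
  t = 6.0000: term = 1819.754272
  t = 7.0000: term = 2297.669535
  t = 8.0000: term = 2797.487258
  t = 9.0000: term = 3311.419577
  t = 10.0000: term = 61036.565237
Convexity = (1/P) * sum = 74651.158097 / 1082.517621 = 68.960686

Answer: Convexity = 68.9607


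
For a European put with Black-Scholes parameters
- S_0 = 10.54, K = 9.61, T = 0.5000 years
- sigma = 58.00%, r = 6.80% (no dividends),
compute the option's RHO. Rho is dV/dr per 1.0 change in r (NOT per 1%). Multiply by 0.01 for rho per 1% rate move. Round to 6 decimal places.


d1 = 0.5131969377; d2 = 0.1030750046
phi(d1) = 0.3497194275; exp(-qT) = 1.0000000000; exp(-rT) = 0.9665715046
N(-d2) = 0.4589517214
Rho = -K*T*exp(-rT)*N(-d2) = -9.6100 * 0.5000 * 0.9665715046 * 0.4589517214 = -2.131544

Answer: Rho = -2.131544


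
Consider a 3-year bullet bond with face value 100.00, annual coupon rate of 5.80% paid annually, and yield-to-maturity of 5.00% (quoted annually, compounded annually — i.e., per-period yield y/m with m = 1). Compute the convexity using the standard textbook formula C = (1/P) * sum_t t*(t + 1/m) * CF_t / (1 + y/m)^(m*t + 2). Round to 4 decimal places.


Coupon per period c = face * coupon_rate / m = 5.800000
Periods per year m = 1; per-period yield y/m = 0.050000
Number of cashflows N = 3
Cashflows (t years, CF_t, discount factor 1/(1+y/m)^(m*t), PV):
  t = 1.0000: CF_t = 5.800000, DF = 0.952381, PV = 5.523810
  t = 2.0000: CF_t = 5.800000, DF = 0.907029, PV = 5.260771
  t = 3.0000: CF_t = 105.800000, DF = 0.863838, PV = 91.394018
Price P = sum_t PV_t = 102.178598
Convexity numerator sum_t t*(t + 1/m) * CF_t / (1+y/m)^(m*t + 2):
  t = 1.0000: term = 10.020516
  t = 2.0000: term = 28.630046
  t = 3.0000: term = 994.764821
Convexity = (1/P) * sum = 1033.415383 / 102.178598 = 10.113814

Answer: Convexity = 10.1138


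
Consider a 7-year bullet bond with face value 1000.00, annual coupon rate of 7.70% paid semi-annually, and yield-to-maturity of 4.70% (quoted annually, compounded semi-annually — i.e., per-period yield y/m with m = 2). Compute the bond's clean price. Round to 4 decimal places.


Answer: Price = 1177.1996

Derivation:
Coupon per period c = face * coupon_rate / m = 38.500000
Periods per year m = 2; per-period yield y/m = 0.023500
Number of cashflows N = 14
Cashflows (t years, CF_t, discount factor 1/(1+y/m)^(m*t), PV):
  t = 0.5000: CF_t = 38.500000, DF = 0.977040, PV = 37.616023
  t = 1.0000: CF_t = 38.500000, DF = 0.954606, PV = 36.752343
  t = 1.5000: CF_t = 38.500000, DF = 0.932688, PV = 35.908494
  t = 2.0000: CF_t = 38.500000, DF = 0.911273, PV = 35.084019
  t = 2.5000: CF_t = 38.500000, DF = 0.890350, PV = 34.278475
  t = 3.0000: CF_t = 38.500000, DF = 0.869907, PV = 33.491427
  t = 3.5000: CF_t = 38.500000, DF = 0.849934, PV = 32.722449
  t = 4.0000: CF_t = 38.500000, DF = 0.830419, PV = 31.971128
  t = 4.5000: CF_t = 38.500000, DF = 0.811352, PV = 31.237057
  t = 5.0000: CF_t = 38.500000, DF = 0.792723, PV = 30.519840
  t = 5.5000: CF_t = 38.500000, DF = 0.774522, PV = 29.819092
  t = 6.0000: CF_t = 38.500000, DF = 0.756739, PV = 29.134433
  t = 6.5000: CF_t = 38.500000, DF = 0.739363, PV = 28.465494
  t = 7.0000: CF_t = 1038.500000, DF = 0.722387, PV = 750.199280
Price P = sum_t PV_t = 1177.199553


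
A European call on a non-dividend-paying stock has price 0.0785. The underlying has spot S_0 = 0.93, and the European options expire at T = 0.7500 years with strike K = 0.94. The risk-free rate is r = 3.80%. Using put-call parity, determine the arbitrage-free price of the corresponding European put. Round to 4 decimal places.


Put-call parity: C - P = S_0 * exp(-qT) - K * exp(-rT).
S_0 * exp(-qT) = 0.9300 * 1.00000000 = 0.93000000
K * exp(-rT) = 0.9400 * 0.97190229 = 0.91358816
P = C - S*exp(-qT) + K*exp(-rT)
P = 0.0785 - 0.93000000 + 0.91358816 = 0.0621

Answer: Put price = 0.0621


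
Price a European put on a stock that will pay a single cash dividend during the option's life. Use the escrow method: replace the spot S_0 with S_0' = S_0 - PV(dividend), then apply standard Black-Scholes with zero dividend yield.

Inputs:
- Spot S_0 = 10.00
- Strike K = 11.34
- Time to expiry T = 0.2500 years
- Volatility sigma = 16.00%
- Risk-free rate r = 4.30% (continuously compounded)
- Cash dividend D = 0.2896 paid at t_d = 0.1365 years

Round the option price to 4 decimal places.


PV(D) = D * exp(-r * t_d) = 0.2896 * 0.99414769 = 0.28790517
S_0' = S_0 - PV(D) = 10.0000 - 0.28790517 = 9.71209483
d1 = (ln(S_0'/K) + (r + sigma^2/2)*T) / (sigma*sqrt(T)) = -1.76267875
d2 = d1 - sigma*sqrt(T) = -1.84267875
exp(-rT) = 0.98930757
N(-d1) = 0.96102266; N(-d2) = 0.96731204
P = K * exp(-rT) * N(-d2) - S_0' * N(-d1) = 11.3400 * 0.98930757 * 0.96731204 - 9.71209483 * 0.96102266 = 1.5185

Answer: Price = 1.5185


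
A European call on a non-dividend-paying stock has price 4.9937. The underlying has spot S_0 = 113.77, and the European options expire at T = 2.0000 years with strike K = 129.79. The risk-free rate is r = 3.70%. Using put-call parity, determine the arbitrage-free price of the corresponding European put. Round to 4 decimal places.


Put-call parity: C - P = S_0 * exp(-qT) - K * exp(-rT).
S_0 * exp(-qT) = 113.7700 * 1.00000000 = 113.77000000
K * exp(-rT) = 129.7900 * 0.92867169 = 120.53229914
P = C - S*exp(-qT) + K*exp(-rT)
P = 4.9937 - 113.77000000 + 120.53229914 = 11.7560

Answer: Put price = 11.7560


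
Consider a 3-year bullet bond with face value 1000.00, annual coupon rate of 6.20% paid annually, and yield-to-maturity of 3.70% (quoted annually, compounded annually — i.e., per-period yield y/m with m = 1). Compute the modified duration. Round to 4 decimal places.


Coupon per period c = face * coupon_rate / m = 62.000000
Periods per year m = 1; per-period yield y/m = 0.037000
Number of cashflows N = 3
Cashflows (t years, CF_t, discount factor 1/(1+y/m)^(m*t), PV):
  t = 1.0000: CF_t = 62.000000, DF = 0.964320, PV = 59.787850
  t = 2.0000: CF_t = 62.000000, DF = 0.929913, PV = 57.654628
  t = 3.0000: CF_t = 1062.000000, DF = 0.896734, PV = 952.331715
Price P = sum_t PV_t = 1069.774193
First compute Macaulay numerator sum_t t * PV_t:
  t * PV_t at t = 1.0000: 59.787850
  t * PV_t at t = 2.0000: 115.309257
  t * PV_t at t = 3.0000: 2856.995145
Macaulay duration D = 3032.092251 / 1069.774193 = 2.834329
Modified duration = D / (1 + y/m) = 2.834329 / (1 + 0.037000) = 2.733201

Answer: Modified duration = 2.7332


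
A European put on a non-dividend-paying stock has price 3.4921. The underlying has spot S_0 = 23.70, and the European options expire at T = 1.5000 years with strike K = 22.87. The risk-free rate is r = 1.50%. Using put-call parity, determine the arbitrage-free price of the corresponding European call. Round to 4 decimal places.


Answer: Call price = 4.8309

Derivation:
Put-call parity: C - P = S_0 * exp(-qT) - K * exp(-rT).
S_0 * exp(-qT) = 23.7000 * 1.00000000 = 23.70000000
K * exp(-rT) = 22.8700 * 0.97775124 = 22.36117079
C = P + S*exp(-qT) - K*exp(-rT)
C = 3.4921 + 23.70000000 - 22.36117079 = 4.8309


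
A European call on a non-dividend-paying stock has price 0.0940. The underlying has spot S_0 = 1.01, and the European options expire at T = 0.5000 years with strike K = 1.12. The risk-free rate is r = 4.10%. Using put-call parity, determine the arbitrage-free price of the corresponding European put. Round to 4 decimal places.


Put-call parity: C - P = S_0 * exp(-qT) - K * exp(-rT).
S_0 * exp(-qT) = 1.0100 * 1.00000000 = 1.01000000
K * exp(-rT) = 1.1200 * 0.97970870 = 1.09727374
P = C - S*exp(-qT) + K*exp(-rT)
P = 0.0940 - 1.01000000 + 1.09727374 = 0.1813

Answer: Put price = 0.1813


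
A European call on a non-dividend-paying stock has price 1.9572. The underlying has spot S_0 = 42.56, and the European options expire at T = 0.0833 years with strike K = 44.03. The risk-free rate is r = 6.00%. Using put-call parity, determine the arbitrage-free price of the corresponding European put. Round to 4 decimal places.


Put-call parity: C - P = S_0 * exp(-qT) - K * exp(-rT).
S_0 * exp(-qT) = 42.5600 * 1.00000000 = 42.56000000
K * exp(-rT) = 44.0300 * 0.99501447 = 43.81048708
P = C - S*exp(-qT) + K*exp(-rT)
P = 1.9572 - 42.56000000 + 43.81048708 = 3.2077

Answer: Put price = 3.2077


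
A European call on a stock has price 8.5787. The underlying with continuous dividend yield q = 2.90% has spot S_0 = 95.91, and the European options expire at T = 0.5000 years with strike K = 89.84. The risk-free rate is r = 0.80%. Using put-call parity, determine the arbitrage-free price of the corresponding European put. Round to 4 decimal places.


Answer: Put price = 3.5307

Derivation:
Put-call parity: C - P = S_0 * exp(-qT) - K * exp(-rT).
S_0 * exp(-qT) = 95.9100 * 0.98560462 = 94.52933898
K * exp(-rT) = 89.8400 * 0.99600799 = 89.48135776
P = C - S*exp(-qT) + K*exp(-rT)
P = 8.5787 - 94.52933898 + 89.48135776 = 3.5307
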